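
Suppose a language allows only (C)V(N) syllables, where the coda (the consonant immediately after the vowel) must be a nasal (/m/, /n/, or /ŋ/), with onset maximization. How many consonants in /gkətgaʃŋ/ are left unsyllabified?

4

The consonants /g/, /t/, /ʃ/, /ŋ/ cannot be parsed into a legal (C)V(N) syllable (only a nasal (/m/, /n/, or /ŋ/) is licensed in coda position; onsets are limited to one consonant).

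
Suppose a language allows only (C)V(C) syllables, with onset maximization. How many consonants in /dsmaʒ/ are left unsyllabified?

Syllabifying with onset maximization leaves /d/, /s/ stranded (at most one coda consonant is licensed; onsets are limited to one consonant).

2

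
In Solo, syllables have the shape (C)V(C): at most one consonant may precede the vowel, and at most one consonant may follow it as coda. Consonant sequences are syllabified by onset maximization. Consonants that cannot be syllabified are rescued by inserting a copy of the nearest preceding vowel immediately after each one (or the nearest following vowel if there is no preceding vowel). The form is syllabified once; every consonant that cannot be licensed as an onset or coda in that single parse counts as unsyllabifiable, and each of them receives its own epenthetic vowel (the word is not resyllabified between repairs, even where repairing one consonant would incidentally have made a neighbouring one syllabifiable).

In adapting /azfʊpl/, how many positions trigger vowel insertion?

The unsyllabifiable consonants are /l/; each receives one epenthetic vowel.

1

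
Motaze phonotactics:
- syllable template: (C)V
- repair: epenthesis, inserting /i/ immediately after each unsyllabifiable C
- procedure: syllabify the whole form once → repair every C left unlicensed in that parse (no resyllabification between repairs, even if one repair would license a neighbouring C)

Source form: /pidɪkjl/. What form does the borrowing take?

The consonants /k/, /j/, /l/ cannot be parsed into a legal (C)V syllable (no codas are permitted; onsets are limited to one consonant).
Inserting the epenthetic vowel yields /k/ → /ki/, /j/ → /ji/, /l/ → /li/.

pidɪkijili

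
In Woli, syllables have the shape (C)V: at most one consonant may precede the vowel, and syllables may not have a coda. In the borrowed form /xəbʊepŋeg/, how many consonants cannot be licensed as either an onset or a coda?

Under (C)V, the unsyllabifiable consonants are /p/, /g/ (no codas are permitted; onsets are limited to one consonant).

2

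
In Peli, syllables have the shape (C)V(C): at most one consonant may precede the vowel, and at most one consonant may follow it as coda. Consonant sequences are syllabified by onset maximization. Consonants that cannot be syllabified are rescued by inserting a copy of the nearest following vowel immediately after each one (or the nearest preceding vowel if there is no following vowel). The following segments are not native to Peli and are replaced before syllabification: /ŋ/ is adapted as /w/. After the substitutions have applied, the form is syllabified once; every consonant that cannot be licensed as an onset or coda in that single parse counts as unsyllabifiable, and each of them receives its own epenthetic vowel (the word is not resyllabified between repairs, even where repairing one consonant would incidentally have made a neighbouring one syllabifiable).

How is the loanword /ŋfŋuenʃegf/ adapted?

Substitution: /ŋ/ → /w/, giving /wfwuenʃegf/.
Under (C)V(C), the unsyllabifiable consonants are /w/, /f/, /f/ (at most one coda consonant is licensed; onsets are limited to one consonant).
Inserting the epenthetic vowel yields /w/ → /wu/, /f/ → /fu/, /f/ → /fe/.

wufuwuenʃegfe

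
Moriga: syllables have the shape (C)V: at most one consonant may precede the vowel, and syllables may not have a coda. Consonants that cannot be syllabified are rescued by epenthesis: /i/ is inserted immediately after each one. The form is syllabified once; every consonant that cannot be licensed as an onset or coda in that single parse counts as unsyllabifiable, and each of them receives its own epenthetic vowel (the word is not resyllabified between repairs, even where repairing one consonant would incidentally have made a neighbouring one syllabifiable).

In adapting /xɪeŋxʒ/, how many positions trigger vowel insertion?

3

The unsyllabifiable consonants are /ŋ/, /x/, /ʒ/; each receives one epenthetic vowel.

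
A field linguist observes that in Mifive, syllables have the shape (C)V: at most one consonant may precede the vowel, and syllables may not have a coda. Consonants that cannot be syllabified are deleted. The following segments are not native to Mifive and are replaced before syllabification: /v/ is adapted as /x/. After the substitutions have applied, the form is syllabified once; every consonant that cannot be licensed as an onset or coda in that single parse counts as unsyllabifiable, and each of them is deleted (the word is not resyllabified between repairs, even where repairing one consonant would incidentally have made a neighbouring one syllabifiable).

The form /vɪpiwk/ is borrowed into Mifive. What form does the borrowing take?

xɪpi

Substitution: /v/ → /x/, giving /xɪpiwk/.
The consonants /w/, /k/ cannot be parsed into a legal (C)V syllable (no codas are permitted; onsets are limited to one consonant).
Each unlicensed consonant is deleted: /w/, /k/.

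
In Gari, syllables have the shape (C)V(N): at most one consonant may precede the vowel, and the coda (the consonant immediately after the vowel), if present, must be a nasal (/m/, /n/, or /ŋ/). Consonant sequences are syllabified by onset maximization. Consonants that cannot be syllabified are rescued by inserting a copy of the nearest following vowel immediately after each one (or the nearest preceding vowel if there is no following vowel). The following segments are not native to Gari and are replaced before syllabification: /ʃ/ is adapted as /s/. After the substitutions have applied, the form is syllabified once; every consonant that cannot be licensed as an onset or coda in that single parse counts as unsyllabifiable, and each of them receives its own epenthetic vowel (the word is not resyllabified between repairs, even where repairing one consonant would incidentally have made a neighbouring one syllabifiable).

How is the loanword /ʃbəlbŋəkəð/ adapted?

səbələbəŋəkəðə

Substitution: /ʃ/ → /s/, giving /sbəlbŋəkəð/.
The consonants /s/, /l/, /b/, /ð/ cannot be parsed into a legal (C)V(N) syllable (only a nasal (/m/, /n/, or /ŋ/) is licensed in coda position; onsets are limited to one consonant).
Inserting the epenthetic vowel yields /s/ → /sə/, /l/ → /lə/, /b/ → /bə/, /ð/ → /ðə/.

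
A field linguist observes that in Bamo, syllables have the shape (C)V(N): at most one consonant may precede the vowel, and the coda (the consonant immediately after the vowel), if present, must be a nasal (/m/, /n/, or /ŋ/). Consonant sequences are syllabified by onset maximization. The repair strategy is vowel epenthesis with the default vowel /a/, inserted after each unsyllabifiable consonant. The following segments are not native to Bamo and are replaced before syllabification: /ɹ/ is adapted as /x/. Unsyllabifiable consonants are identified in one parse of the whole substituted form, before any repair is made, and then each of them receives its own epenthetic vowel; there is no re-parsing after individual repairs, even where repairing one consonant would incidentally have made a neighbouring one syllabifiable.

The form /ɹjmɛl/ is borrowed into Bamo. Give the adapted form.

xajamɛla

Substitution: /ɹ/ → /x/, giving /xjmɛl/.
Syllabifying with onset maximization leaves /x/, /j/, /l/ stranded (only a nasal (/m/, /n/, or /ŋ/) is licensed in coda position; onsets are limited to one consonant).
Epenthesis after each stranded consonant: /x/ → /xa/, /j/ → /ja/, /l/ → /la/.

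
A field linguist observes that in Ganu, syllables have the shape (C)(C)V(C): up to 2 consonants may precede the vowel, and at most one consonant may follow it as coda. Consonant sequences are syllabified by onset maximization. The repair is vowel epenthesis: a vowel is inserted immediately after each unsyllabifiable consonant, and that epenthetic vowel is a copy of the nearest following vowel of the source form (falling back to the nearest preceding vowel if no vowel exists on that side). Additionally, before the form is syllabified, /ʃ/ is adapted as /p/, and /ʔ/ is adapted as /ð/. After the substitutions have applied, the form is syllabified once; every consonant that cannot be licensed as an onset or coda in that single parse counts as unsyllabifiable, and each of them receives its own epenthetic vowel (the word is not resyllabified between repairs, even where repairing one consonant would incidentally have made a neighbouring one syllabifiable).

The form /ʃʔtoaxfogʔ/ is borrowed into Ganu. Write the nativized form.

poðtoaxfogðo

Substitution: /ʃ/ → /p/, /ʔ/ → /ð/, giving /pðtoaxfogð/.
The consonants /p/, /ð/ cannot be parsed into a legal (C)(C)V(C) syllable (at most one coda consonant is licensed; onsets may contain at most 2 consonants).
Inserting the epenthetic vowel yields /p/ → /po/, /ð/ → /ðo/.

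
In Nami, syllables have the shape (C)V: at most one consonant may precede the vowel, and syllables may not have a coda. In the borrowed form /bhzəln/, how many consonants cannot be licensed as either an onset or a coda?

4

Syllabifying with onset maximization leaves /b/, /h/, /l/, /n/ stranded (no codas are permitted; onsets are limited to one consonant).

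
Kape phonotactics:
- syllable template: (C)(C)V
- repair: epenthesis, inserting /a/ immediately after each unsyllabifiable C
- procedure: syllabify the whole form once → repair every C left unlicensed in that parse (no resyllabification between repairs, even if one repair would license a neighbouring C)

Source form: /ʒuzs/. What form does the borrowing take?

ʒuzasa

Syllabifying with onset maximization leaves /z/, /s/ stranded (no codas are permitted; onsets may contain at most 2 consonants).
Inserting the epenthetic vowel yields /z/ → /za/, /s/ → /sa/.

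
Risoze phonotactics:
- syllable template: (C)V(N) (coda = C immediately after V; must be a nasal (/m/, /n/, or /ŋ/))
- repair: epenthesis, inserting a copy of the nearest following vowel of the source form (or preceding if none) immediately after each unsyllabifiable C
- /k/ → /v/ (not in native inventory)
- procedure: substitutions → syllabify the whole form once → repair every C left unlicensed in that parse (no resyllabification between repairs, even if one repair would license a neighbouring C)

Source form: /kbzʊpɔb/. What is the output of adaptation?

vʊbʊzʊpɔbɔ

Substitution: /k/ → /v/, giving /vbzʊpɔb/.
Syllabifying with onset maximization leaves /v/, /b/, /b/ stranded (only a nasal (/m/, /n/, or /ŋ/) is licensed in coda position; onsets are limited to one consonant).
Each unlicensed consonant becomes the onset of a new syllable: /v/ → /vʊ/, /b/ → /bʊ/, /b/ → /bɔ/.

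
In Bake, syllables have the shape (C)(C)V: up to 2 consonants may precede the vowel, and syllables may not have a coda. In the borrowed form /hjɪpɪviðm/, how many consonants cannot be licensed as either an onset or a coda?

Under (C)(C)V, the unsyllabifiable consonants are /ð/, /m/ (no codas are permitted; onsets may contain at most 2 consonants).

2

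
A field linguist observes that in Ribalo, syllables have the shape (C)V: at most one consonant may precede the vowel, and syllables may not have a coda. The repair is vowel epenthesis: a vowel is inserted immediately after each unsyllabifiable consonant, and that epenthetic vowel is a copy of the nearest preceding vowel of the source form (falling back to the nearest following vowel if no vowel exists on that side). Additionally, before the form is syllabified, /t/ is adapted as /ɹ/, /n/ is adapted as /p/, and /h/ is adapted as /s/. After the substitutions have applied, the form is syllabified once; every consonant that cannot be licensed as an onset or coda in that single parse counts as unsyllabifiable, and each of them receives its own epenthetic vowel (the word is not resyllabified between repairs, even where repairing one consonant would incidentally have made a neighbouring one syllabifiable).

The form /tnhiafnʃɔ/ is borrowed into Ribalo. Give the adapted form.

ɹipisiafapaʃɔ

Substitution: /t/ → /ɹ/, /n/ → /p/, /h/ → /s/, giving /ɹpsiafpʃɔ/.
Syllabifying with onset maximization leaves /ɹ/, /p/, /f/, /p/ stranded (no codas are permitted; onsets are limited to one consonant).
Inserting the epenthetic vowel yields /ɹ/ → /ɹi/, /p/ → /pi/, /f/ → /fa/, /p/ → /pa/.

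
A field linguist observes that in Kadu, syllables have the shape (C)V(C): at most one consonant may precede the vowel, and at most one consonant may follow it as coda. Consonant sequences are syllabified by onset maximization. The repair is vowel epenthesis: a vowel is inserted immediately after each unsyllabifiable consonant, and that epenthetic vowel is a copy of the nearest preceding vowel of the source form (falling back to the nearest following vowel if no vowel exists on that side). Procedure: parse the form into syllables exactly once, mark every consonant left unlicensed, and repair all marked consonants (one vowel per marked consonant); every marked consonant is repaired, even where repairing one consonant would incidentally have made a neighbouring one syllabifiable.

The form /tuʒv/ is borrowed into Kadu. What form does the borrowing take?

tuʒvu

Syllabifying with onset maximization leaves /v/ stranded (at most one coda consonant is licensed; onsets are limited to one consonant).
Epenthesis after each stranded consonant: /v/ → /vu/.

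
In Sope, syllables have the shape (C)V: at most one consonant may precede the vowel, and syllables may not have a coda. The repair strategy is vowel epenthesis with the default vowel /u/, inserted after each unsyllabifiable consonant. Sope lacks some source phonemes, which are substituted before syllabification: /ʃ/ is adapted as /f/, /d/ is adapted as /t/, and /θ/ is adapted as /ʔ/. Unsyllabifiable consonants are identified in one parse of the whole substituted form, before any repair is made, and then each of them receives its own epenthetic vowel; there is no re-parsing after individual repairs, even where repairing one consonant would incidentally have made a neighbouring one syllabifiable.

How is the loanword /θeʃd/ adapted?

ʔefutu

Substitution: /θ/ → /ʔ/, /ʃ/ → /f/, /d/ → /t/, giving /ʔeft/.
The consonants /f/, /t/ cannot be parsed into a legal (C)V syllable (no codas are permitted; onsets are limited to one consonant).
Inserting the epenthetic vowel yields /f/ → /fu/, /t/ → /tu/.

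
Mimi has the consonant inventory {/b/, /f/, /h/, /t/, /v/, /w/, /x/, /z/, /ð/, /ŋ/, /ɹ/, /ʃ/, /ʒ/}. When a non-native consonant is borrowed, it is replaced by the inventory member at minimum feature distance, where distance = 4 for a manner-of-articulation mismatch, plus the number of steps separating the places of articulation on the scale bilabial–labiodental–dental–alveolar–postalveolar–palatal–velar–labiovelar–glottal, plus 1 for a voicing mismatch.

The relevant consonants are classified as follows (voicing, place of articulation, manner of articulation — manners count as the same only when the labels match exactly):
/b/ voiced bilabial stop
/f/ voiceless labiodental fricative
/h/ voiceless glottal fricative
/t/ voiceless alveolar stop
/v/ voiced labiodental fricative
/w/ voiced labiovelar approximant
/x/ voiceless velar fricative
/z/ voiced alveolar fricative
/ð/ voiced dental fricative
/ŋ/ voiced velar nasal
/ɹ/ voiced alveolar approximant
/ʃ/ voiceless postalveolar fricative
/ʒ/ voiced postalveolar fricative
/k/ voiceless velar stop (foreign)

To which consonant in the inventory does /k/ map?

t

/t/ is closest: same manner (stop), place distance 3 (velar→alveolar), same voicing; total 3. Next closest is /x/ at distance 4.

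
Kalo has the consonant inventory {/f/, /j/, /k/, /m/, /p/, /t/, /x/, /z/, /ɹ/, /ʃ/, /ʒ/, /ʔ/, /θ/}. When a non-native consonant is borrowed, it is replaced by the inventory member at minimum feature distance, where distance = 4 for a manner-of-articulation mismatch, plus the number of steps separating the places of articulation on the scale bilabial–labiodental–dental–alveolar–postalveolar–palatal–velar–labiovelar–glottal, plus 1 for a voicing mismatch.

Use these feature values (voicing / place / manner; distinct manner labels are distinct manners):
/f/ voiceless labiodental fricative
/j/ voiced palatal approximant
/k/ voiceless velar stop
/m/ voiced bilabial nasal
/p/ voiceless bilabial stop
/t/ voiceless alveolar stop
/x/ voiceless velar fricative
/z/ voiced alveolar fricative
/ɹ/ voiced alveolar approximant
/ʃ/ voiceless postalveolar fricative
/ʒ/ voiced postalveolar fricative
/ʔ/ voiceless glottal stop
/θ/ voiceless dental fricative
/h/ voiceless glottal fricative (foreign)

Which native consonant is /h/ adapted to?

/x/ is closest: same manner (fricative), place distance 2 (glottal→velar), same voicing; total 2. Next closest is /ʃ/ at distance 4.

x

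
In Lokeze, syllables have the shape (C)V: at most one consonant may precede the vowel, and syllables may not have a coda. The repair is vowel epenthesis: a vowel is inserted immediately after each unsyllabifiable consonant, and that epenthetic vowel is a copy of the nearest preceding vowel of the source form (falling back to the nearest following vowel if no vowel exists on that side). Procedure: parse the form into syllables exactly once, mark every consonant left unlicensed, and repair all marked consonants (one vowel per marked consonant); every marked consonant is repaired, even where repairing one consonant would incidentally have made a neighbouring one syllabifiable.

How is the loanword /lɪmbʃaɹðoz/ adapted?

lɪmɪbɪʃaɹaðozo

Syllabifying with onset maximization leaves /m/, /b/, /ɹ/, /z/ stranded (no codas are permitted; onsets are limited to one consonant).
Epenthesis after each stranded consonant: /m/ → /mɪ/, /b/ → /bɪ/, /ɹ/ → /ɹa/, /z/ → /zo/.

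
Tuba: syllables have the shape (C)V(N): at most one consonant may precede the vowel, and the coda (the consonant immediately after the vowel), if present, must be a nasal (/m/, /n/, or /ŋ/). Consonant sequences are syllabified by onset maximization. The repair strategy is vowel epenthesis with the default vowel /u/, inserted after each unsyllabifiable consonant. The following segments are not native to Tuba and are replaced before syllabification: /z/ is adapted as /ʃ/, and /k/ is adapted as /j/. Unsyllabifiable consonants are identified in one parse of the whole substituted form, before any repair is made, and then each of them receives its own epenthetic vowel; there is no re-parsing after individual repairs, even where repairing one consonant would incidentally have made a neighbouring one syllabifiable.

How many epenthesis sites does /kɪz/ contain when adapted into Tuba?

1

After substitution the input is /jɪʃ/.
The unsyllabifiable consonants are /ʃ/; each receives one epenthetic vowel.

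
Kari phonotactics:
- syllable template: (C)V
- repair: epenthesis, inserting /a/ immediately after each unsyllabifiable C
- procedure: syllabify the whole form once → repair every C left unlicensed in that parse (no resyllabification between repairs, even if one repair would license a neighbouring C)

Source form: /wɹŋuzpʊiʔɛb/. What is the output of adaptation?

waɹaŋuzapʊiʔɛba

Under (C)V, the unsyllabifiable consonants are /w/, /ɹ/, /z/, /b/ (no codas are permitted; onsets are limited to one consonant).
Each unlicensed consonant becomes the onset of a new syllable: /w/ → /wa/, /ɹ/ → /ɹa/, /z/ → /za/, /b/ → /ba/.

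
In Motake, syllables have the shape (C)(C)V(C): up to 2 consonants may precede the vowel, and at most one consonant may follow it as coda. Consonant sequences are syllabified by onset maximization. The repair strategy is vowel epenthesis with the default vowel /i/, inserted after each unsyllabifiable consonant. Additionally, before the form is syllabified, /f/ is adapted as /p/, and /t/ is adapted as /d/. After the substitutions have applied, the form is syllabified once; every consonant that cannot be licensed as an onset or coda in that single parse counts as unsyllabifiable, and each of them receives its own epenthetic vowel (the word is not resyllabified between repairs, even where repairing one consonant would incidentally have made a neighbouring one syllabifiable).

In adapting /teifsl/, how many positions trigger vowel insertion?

2

After substitution the input is /deipsl/.
The unsyllabifiable consonants are /s/, /l/; each receives one epenthetic vowel.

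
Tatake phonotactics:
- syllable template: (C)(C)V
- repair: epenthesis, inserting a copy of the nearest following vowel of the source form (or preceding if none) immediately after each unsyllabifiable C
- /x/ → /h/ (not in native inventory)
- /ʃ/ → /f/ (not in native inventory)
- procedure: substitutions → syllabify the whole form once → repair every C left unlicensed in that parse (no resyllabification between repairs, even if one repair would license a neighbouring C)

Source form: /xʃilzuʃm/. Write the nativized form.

Substitution: /x/ → /h/, /ʃ/ → /f/, giving /hfilzufm/.
Under (C)(C)V, the unsyllabifiable consonants are /f/, /m/ (no codas are permitted; onsets may contain at most 2 consonants).
Epenthesis after each stranded consonant: /f/ → /fu/, /m/ → /mu/.

hfilzufumu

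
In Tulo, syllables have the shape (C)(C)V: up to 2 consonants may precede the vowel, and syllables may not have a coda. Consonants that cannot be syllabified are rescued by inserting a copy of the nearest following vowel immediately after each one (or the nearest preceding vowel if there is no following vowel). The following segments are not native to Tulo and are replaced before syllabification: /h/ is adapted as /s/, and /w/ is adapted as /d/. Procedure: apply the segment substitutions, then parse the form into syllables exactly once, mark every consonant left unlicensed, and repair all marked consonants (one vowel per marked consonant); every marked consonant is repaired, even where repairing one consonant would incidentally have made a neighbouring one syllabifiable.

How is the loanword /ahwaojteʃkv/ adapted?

asdaojteʃekeve

Substitution: /h/ → /s/, /w/ → /d/, giving /asdaojteʃkv/.
The consonants /ʃ/, /k/, /v/ cannot be parsed into a legal (C)(C)V syllable (no codas are permitted; onsets may contain at most 2 consonants).
Inserting the epenthetic vowel yields /ʃ/ → /ʃe/, /k/ → /ke/, /v/ → /ve/.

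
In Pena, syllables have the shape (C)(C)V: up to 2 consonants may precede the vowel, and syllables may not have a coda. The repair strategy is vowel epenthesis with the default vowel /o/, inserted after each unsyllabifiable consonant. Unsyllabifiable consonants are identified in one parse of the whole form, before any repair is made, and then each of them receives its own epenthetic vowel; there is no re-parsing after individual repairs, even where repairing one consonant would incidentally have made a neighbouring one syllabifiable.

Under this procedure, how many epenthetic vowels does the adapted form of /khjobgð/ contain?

4

The unsyllabifiable consonants are /k/, /b/, /g/, /ð/; each receives one epenthetic vowel.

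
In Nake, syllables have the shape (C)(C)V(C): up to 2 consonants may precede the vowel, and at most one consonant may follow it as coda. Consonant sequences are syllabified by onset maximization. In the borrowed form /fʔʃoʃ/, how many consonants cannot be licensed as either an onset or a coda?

1

Under (C)(C)V(C), the unsyllabifiable consonants are /f/ (at most one coda consonant is licensed; onsets may contain at most 2 consonants).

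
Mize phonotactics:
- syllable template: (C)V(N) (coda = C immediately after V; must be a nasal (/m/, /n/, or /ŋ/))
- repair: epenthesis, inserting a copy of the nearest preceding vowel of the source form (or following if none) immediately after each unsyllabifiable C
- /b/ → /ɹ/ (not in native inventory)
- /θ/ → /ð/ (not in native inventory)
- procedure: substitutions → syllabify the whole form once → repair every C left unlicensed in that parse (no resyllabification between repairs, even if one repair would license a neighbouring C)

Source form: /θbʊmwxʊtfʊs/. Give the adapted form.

Substitution: /θ/ → /ð/, /b/ → /ɹ/, giving /ðɹʊmwxʊtfʊs/.
Under (C)V(N), the unsyllabifiable consonants are /ð/, /w/, /t/, /s/ (only a nasal (/m/, /n/, or /ŋ/) is licensed in coda position; onsets are limited to one consonant).
Epenthesis after each stranded consonant: /ð/ → /ðʊ/, /w/ → /wʊ/, /t/ → /tʊ/, /s/ → /sʊ/.

ðʊɹʊmwʊxʊtʊfʊsʊ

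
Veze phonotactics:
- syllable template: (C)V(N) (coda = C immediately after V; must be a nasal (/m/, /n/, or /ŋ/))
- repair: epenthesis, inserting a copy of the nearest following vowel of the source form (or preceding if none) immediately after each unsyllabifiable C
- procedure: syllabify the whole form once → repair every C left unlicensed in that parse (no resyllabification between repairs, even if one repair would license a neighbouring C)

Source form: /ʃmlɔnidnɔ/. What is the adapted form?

The consonants /ʃ/, /m/, /d/ cannot be parsed into a legal (C)V(N) syllable (only a nasal (/m/, /n/, or /ŋ/) is licensed in coda position; onsets are limited to one consonant).
Inserting the epenthetic vowel yields /ʃ/ → /ʃɔ/, /m/ → /mɔ/, /d/ → /dɔ/.

ʃɔmɔlɔnidɔnɔ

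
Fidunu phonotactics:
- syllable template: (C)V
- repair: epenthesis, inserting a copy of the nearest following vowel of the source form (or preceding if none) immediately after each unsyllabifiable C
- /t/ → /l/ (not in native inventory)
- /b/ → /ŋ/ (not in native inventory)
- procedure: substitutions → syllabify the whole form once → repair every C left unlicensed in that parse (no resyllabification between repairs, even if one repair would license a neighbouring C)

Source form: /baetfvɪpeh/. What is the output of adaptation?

Substitution: /b/ → /ŋ/, /t/ → /l/, giving /ŋaelfvɪpeh/.
Under (C)V, the unsyllabifiable consonants are /l/, /f/, /h/ (no codas are permitted; onsets are limited to one consonant).
Inserting the epenthetic vowel yields /l/ → /lɪ/, /f/ → /fɪ/, /h/ → /he/.

ŋaelɪfɪvɪpehe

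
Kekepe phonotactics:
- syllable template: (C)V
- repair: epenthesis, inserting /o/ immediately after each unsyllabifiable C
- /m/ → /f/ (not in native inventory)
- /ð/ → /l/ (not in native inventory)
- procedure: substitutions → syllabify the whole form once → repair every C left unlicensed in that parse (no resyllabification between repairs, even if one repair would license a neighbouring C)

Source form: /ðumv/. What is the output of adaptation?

Substitution: /ð/ → /l/, /m/ → /f/, giving /lufv/.
Syllabifying with onset maximization leaves /f/, /v/ stranded (no codas are permitted; onsets are limited to one consonant).
Epenthesis after each stranded consonant: /f/ → /fo/, /v/ → /vo/.

lufovo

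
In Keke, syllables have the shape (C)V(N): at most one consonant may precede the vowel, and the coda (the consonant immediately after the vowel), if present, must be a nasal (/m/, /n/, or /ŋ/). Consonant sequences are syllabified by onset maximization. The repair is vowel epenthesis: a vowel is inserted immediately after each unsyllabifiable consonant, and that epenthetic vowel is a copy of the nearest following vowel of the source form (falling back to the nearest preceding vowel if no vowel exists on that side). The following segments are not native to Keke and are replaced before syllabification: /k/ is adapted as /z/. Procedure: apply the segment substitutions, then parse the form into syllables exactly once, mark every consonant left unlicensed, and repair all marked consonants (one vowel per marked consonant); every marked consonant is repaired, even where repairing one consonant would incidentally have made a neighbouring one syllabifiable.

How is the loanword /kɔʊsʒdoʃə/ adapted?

zɔʊsoʒodoʃə

Substitution: /k/ → /z/, giving /zɔʊsʒdoʃə/.
Syllabifying with onset maximization leaves /s/, /ʒ/ stranded (only a nasal (/m/, /n/, or /ŋ/) is licensed in coda position; onsets are limited to one consonant).
Each unlicensed consonant becomes the onset of a new syllable: /s/ → /so/, /ʒ/ → /ʒo/.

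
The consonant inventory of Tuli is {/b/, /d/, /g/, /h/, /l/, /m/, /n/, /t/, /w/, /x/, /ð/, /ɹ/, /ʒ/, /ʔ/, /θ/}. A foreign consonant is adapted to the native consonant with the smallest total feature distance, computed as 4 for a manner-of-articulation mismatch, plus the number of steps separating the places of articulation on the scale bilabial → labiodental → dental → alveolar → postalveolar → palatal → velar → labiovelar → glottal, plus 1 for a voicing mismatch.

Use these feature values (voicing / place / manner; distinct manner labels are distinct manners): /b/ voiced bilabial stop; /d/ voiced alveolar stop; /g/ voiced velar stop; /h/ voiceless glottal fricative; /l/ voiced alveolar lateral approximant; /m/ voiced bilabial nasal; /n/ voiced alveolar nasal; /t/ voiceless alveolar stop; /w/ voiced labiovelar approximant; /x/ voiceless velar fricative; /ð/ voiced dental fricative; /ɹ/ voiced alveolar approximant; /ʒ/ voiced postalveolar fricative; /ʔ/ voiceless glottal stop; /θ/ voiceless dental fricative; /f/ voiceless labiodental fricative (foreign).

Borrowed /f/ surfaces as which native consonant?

/θ/ is closest: same manner (fricative), place distance 1 (labiodental→dental), same voicing; total 1. Next closest is /ð/ at distance 2.

θ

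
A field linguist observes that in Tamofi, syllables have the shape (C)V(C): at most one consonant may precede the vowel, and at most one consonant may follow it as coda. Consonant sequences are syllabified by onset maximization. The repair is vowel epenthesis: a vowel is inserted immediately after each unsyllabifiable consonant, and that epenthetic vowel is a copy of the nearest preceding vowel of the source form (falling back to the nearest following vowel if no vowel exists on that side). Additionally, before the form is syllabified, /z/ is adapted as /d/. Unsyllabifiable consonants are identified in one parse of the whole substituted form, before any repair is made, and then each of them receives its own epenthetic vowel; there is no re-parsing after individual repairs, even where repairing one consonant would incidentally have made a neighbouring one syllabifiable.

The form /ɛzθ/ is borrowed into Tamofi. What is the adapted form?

Substitution: /z/ → /d/, giving /ɛdθ/.
Under (C)V(C), the unsyllabifiable consonants are /θ/ (at most one coda consonant is licensed; onsets are limited to one consonant).
Epenthesis after each stranded consonant: /θ/ → /θɛ/.

ɛdθɛ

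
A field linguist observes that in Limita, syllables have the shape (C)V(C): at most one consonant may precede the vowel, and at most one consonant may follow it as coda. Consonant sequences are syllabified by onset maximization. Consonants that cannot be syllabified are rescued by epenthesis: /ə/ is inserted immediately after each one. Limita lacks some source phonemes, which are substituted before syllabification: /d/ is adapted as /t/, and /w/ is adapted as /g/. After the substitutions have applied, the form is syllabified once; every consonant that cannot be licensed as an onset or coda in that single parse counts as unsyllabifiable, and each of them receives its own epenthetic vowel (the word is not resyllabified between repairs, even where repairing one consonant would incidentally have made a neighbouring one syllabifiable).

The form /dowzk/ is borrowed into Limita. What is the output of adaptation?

Substitution: /d/ → /t/, /w/ → /g/, giving /togzk/.
The consonants /z/, /k/ cannot be parsed into a legal (C)V(C) syllable (at most one coda consonant is licensed; onsets are limited to one consonant).
Inserting the epenthetic vowel yields /z/ → /zə/, /k/ → /kə/.

togzəkə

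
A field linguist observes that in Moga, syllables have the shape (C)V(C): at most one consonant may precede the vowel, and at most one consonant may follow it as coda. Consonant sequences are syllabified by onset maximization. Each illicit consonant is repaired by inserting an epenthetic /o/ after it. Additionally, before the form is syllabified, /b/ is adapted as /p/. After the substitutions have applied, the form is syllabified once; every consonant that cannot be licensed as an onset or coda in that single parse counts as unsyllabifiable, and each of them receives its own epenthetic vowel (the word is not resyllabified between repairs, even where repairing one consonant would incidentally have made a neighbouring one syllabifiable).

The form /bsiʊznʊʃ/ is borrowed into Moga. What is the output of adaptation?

posiʊznʊʃ

Substitution: /b/ → /p/, giving /psiʊznʊʃ/.
The consonants /p/ cannot be parsed into a legal (C)V(C) syllable (at most one coda consonant is licensed; onsets are limited to one consonant).
Epenthesis after each stranded consonant: /p/ → /po/.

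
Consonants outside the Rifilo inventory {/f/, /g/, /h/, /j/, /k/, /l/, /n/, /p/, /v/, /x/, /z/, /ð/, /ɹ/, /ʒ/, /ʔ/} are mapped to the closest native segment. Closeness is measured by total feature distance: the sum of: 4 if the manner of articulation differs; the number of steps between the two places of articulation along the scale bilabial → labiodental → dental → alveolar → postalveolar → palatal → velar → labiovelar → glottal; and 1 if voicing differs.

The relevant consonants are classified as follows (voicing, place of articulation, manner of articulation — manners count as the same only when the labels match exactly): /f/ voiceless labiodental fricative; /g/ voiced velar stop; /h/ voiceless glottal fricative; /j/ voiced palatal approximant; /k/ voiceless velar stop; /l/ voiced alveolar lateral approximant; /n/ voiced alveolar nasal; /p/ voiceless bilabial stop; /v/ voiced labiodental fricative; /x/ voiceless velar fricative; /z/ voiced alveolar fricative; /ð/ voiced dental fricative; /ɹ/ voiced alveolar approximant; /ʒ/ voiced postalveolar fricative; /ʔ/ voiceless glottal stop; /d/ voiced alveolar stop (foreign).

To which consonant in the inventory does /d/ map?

g

/g/ is closest: same manner (stop), place distance 3 (alveolar→velar), same voicing; total 3. Next closest is /k/ at distance 4.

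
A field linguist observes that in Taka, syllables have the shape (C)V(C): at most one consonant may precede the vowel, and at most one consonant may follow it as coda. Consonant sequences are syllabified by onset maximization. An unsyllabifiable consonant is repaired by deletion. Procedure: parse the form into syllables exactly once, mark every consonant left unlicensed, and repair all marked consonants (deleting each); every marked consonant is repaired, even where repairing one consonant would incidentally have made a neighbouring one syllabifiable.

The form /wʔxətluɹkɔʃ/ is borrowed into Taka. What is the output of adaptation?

xətluɹkɔʃ

Syllabifying with onset maximization leaves /w/, /ʔ/ stranded (at most one coda consonant is licensed; onsets are limited to one consonant).
Deletion applies to /w/, /ʔ/.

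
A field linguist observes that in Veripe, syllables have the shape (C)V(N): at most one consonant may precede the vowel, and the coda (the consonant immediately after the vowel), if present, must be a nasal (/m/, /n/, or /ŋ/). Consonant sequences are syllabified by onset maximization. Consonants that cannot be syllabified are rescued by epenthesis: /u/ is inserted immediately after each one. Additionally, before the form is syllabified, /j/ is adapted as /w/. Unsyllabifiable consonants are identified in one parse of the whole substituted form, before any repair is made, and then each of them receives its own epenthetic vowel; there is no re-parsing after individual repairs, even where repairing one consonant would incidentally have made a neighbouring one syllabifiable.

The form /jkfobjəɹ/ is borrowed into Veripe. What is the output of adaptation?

wukufobuwəɹu

Substitution: /j/ → /w/, giving /wkfobwəɹ/.
The consonants /w/, /k/, /b/, /ɹ/ cannot be parsed into a legal (C)V(N) syllable (only a nasal (/m/, /n/, or /ŋ/) is licensed in coda position; onsets are limited to one consonant).
Each unlicensed consonant becomes the onset of a new syllable: /w/ → /wu/, /k/ → /ku/, /b/ → /bu/, /ɹ/ → /ɹu/.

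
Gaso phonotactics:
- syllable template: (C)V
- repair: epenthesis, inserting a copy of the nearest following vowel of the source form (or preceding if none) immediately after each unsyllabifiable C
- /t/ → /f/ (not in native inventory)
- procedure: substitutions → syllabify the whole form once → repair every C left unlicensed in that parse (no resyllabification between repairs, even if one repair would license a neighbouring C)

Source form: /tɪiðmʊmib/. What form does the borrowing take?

fɪiðʊmʊmibi

Substitution: /t/ → /f/, giving /fɪiðmʊmib/.
Under (C)V, the unsyllabifiable consonants are /ð/, /b/ (no codas are permitted; onsets are limited to one consonant).
Inserting the epenthetic vowel yields /ð/ → /ðʊ/, /b/ → /bi/.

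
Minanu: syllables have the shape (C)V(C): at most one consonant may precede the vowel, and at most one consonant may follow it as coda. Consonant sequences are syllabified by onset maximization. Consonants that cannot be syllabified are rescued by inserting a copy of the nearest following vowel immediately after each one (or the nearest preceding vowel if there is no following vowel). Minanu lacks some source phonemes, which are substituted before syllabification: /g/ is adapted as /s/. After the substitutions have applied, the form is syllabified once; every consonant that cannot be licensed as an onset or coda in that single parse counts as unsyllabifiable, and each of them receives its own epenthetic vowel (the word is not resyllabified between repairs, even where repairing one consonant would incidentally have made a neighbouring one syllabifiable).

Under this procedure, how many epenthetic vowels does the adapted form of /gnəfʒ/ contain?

After substitution the input is /snəfʒ/.
The unsyllabifiable consonants are /s/, /ʒ/; each receives one epenthetic vowel.

2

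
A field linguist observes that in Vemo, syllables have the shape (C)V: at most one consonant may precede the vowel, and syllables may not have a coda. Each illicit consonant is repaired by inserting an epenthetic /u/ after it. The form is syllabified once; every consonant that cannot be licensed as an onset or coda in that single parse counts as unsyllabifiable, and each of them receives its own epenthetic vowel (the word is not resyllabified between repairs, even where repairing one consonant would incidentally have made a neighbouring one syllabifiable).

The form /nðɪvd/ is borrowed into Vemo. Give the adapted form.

nuðɪvudu

Syllabifying with onset maximization leaves /n/, /v/, /d/ stranded (no codas are permitted; onsets are limited to one consonant).
Inserting the epenthetic vowel yields /n/ → /nu/, /v/ → /vu/, /d/ → /du/.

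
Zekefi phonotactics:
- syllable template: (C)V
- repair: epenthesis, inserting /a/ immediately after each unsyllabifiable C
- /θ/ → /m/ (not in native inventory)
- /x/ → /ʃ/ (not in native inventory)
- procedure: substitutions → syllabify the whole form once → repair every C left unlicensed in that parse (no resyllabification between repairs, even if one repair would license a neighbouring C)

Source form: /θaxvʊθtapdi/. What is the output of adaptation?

Substitution: /θ/ → /m/, /x/ → /ʃ/, giving /maʃvʊmtapdi/.
The consonants /ʃ/, /m/, /p/ cannot be parsed into a legal (C)V syllable (no codas are permitted; onsets are limited to one consonant).
Inserting the epenthetic vowel yields /ʃ/ → /ʃa/, /m/ → /ma/, /p/ → /pa/.

maʃavʊmatapadi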